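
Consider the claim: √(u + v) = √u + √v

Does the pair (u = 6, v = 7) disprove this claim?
Substituting u = 6, v = 7:
LHS = √(6 + 7) = √(13) ≈ 3.606
RHS = √6 + √7 = √(6) + √(7) ≈ 5.095

Since LHS ≠ RHS, this pair disproves the claim.

Answer: Yes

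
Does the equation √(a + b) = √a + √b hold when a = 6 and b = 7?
Substituting a = 6, b = 7:

LHS = √(6 + 7) = √(13) ≈ 3.606
RHS = √6 + √7 = √(6) + √(7) ≈ 5.095

LHS ≠ RHS, so the equation does not hold at this point.

Answer: Fails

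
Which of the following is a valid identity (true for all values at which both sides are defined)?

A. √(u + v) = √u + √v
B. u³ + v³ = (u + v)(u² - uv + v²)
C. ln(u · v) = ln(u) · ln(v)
A: fails at (1, 5) — LHS = √(6) ≈ 2.449, RHS = 1 + √(5) ≈ 3.236.
B: holds — e.g. at (4, 5), both sides equal 189.
C: fails at (1, 4) — LHS = ln(4) ≈ 1.386, RHS = 0.

Answer: B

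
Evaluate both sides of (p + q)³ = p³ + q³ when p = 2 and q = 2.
LHS = (2 + 2)³ = 64
RHS = 2³ + 2³ = 16

LHS ≠ RHS, so the equation does not hold here.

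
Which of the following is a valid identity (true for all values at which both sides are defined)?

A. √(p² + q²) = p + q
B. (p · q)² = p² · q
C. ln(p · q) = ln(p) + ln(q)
A: fails at (6, 7) — LHS = √(85) ≈ 9.22, RHS = 13.
B: fails at (3, 5) — LHS = 225, RHS = 45.
C: holds — e.g. at (1, 3), both sides equal ln(3) ≈ 1.099.

Answer: C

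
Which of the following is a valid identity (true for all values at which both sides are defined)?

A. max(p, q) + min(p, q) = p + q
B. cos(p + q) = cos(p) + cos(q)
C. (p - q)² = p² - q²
A

A: holds — e.g. at (1, 2), both sides equal 3.
B: fails at (3, 4) — LHS = cos(7) ≈ 0.7539, RHS = cos(3) + cos(4) ≈ -1.644.
C: fails at (1, 3) — LHS = 4, RHS = -8.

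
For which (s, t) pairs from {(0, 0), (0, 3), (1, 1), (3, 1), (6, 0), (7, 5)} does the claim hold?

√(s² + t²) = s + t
(0, 0), (0, 3), (6, 0)

Testing each pair:
(0, 0): LHS = 0, RHS = 0 → holds
(0, 3): LHS = 3, RHS = 3 → holds
(1, 1): LHS = √(2) ≈ 1.414, RHS = 2 → fails
(3, 1): LHS = √(10) ≈ 3.162, RHS = 4 → fails
(6, 0): LHS = 6, RHS = 6 → holds
(7, 5): LHS = √(74) ≈ 8.602, RHS = 12 → fails

3 of 6 pairs satisfy the claim.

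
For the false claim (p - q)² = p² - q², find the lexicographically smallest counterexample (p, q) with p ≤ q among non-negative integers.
Substituting (0, 1) into the claim:
LHS = (0 - 1)² = 1
RHS = 0² - 1² = -1

Since LHS ≠ RHS, this pair disproves the claim, and no lexicographically smaller pair (p ≤ q, non-negative integers) does.

For instance (4, 7) is also a counterexample (LHS = 9, RHS = -33), but it's lexicographically larger.

Answer: (p, q) = (0, 1)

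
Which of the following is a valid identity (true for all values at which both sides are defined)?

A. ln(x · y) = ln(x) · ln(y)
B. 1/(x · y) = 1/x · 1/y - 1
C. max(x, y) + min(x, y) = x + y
C

A: fails at (4, 4) — LHS = ln(16) ≈ 2.773, RHS = ln(4)² ≈ 1.922.
B: fails at (6, 7) — LHS = 1/42, RHS = -41/42.
C: holds — e.g. at (3, 3), both sides equal 6.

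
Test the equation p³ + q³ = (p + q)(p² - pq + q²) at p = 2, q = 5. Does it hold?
Substituting p = 2, q = 5:

LHS = 2³ + 5³ = 133
RHS = (2 + 5)(2² - 2·5 + 5²) = 133

LHS = RHS, so the equation holds at this point.

Answer: Holds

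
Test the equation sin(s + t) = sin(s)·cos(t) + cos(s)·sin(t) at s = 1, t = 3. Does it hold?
Substituting s = 1, t = 3:

LHS = sin(1 + 3) = sin(4) ≈ -0.7568
RHS = sin(1)·cos(3) + cos(1)·sin(3) = sin(1)·cos(3) + sin(3)·cos(1) ≈ -0.7568

LHS = RHS, so the equation holds at this point.

Answer: Holds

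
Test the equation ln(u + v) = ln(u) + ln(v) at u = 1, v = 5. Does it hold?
Substituting u = 1, v = 5:

LHS = ln(1 + 5) = ln(6) ≈ 1.792
RHS = ln(1) + ln(5) = ln(5) ≈ 1.609

LHS ≠ RHS, so the equation does not hold at this point.

Answer: Fails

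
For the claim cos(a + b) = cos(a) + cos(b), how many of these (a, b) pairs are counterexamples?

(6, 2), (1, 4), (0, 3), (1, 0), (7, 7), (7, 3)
6

Testing each pair:
(6, 2): LHS = cos(8) ≈ -0.1455, RHS = cos(2) + cos(6) ≈ 0.544 → counterexample
(1, 4): LHS = cos(5) ≈ 0.2837, RHS = cos(4) + cos(1) ≈ -0.1133 → counterexample
(0, 3): LHS = cos(3) ≈ -0.99, RHS = cos(3) + 1 ≈ 0.01001 → counterexample
(1, 0): LHS = cos(1) ≈ 0.5403, RHS = cos(1) + 1 ≈ 1.54 → counterexample
(7, 7): LHS = cos(14) ≈ 0.1367, RHS = 2·cos(7) ≈ 1.508 → counterexample
(7, 3): LHS = cos(10) ≈ -0.8391, RHS = cos(3) + cos(7) ≈ -0.2361 → counterexample

That makes 6 counterexamples.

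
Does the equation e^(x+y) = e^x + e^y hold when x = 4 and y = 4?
Substituting x = 4, y = 4:

LHS = e^(4+4) = e^8 ≈ 2981
RHS = e^4 + e^4 = 2·e^4 ≈ 109.2

LHS ≠ RHS, so the equation does not hold at this point.

Answer: Fails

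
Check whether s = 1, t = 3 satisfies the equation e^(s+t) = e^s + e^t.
Substituting s = 1, t = 3:

LHS = e^(1+3) = e^4 ≈ 54.6
RHS = e^1 + e^3 = e + e^3 ≈ 22.8

LHS ≠ RHS, so the equation does not hold at this point.

Answer: Fails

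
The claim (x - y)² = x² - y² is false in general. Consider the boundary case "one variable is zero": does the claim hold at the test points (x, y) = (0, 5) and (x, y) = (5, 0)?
At (0, 5): LHS = 25 ≠ RHS = -25
At (5, 0): LHS = 25, RHS = 25 → equal

Answer: Only at (5, 0)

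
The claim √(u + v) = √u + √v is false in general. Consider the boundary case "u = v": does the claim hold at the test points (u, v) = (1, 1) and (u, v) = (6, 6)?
No, fails at both test points

At (1, 1): LHS = √(2) ≈ 1.414 ≠ RHS = 2
At (6, 6): LHS = 2·√(3) ≈ 3.464 ≠ RHS = 2·√(6) ≈ 4.899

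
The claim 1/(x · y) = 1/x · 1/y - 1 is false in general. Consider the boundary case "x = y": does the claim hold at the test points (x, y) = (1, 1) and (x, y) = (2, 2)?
No, fails at both test points

At (1, 1): LHS = 1 ≠ RHS = 0
At (2, 2): LHS = 1/4 ≠ RHS = -3/4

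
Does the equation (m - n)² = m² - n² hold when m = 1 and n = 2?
Substituting m = 1, n = 2:

LHS = (1 - 2)² = 1
RHS = 1² - 2² = -3

LHS ≠ RHS, so the equation does not hold at this point.

Answer: Fails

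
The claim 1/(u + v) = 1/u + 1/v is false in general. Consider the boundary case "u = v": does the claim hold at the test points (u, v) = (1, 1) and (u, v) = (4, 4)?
At (1, 1): LHS = 1/2 ≠ RHS = 2
At (4, 4): LHS = 1/8 ≠ RHS = 1/2

Answer: No, fails at both test points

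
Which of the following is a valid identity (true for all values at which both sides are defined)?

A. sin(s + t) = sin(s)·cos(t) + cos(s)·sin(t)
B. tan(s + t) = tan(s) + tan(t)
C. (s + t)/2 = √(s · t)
A: holds — e.g. at (2, 5), both sides equal sin(7) ≈ 0.657.
B: fails at (2, 3) — LHS = tan(5) ≈ -3.381, RHS = tan(2) + tan(3) ≈ -2.328.
C: fails at (4, 5) — LHS = 9/2, RHS = 2·√(5) ≈ 4.472.

Answer: A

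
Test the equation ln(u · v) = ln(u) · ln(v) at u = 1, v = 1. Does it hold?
Substituting u = 1, v = 1:

LHS = ln(1 · 1) = 0
RHS = ln(1) · ln(1) = 0

LHS = RHS, so the equation holds at this point.

Answer: Holds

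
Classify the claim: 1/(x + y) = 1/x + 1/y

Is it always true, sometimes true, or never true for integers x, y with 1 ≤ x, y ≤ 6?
Never true

The claim fails for every pair in the range. For instance at (x, y) = (1, 3): LHS = 1/4, RHS = 4/3.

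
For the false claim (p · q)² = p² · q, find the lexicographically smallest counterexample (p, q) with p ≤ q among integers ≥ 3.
Substituting (3, 3) into the claim:
LHS = (3 · 3)² = 81
RHS = 3² · 3 = 27

Since LHS ≠ RHS, this pair disproves the claim, and no lexicographically smaller pair (p ≤ q, integers ≥ 3) does.

For instance (5, 7) is also a counterexample (LHS = 1225, RHS = 175), but it's lexicographically larger.

Answer: (p, q) = (3, 3)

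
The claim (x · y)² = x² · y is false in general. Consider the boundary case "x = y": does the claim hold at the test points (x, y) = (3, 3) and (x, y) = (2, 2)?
No, fails at both test points

At (3, 3): LHS = 81 ≠ RHS = 27
At (2, 2): LHS = 16 ≠ RHS = 8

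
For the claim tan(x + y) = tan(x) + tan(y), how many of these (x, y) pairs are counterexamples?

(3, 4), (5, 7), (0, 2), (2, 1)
Testing each pair:
(3, 4): LHS = tan(7) ≈ 0.8714, RHS = tan(3) + tan(4) ≈ 1.015 → counterexample
(5, 7): LHS = tan(12) ≈ -0.6359, RHS = tan(5) + tan(7) ≈ -2.509 → counterexample
(0, 2): LHS = tan(2) ≈ -2.185, RHS = tan(2) ≈ -2.185 → satisfies claim
(2, 1): LHS = tan(3) ≈ -0.1425, RHS = tan(2) + tan(1) ≈ -0.6276 → counterexample

That makes 3 counterexamples.

Answer: 3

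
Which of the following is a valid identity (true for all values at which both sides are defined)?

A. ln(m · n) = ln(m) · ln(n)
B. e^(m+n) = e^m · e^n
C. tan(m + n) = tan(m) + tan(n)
A: fails at (1, 3) — LHS = ln(3) ≈ 1.099, RHS = 0.
B: holds — e.g. at (4, 5), both sides equal e^9 ≈ 8103.
C: fails at (5, 5) — LHS = tan(10) ≈ 0.6484, RHS = 2·tan(5) ≈ -6.761.

Answer: B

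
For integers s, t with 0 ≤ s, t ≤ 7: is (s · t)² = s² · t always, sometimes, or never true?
Sometimes true

It holds at (s, t) = (0, 7) (both sides equal 0), but fails at (s, t) = (6, 5) (LHS = 900, RHS = 180).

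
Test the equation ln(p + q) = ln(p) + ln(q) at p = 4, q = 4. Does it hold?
Substituting p = 4, q = 4:

LHS = ln(4 + 4) = ln(8) ≈ 2.079
RHS = ln(4) + ln(4) = 2·ln(4) ≈ 2.773

LHS ≠ RHS, so the equation does not hold at this point.

Answer: Fails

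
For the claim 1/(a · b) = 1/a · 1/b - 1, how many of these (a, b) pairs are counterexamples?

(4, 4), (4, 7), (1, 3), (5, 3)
Testing each pair:
(4, 4): LHS = 1/16, RHS = -15/16 → counterexample
(4, 7): LHS = 1/28, RHS = -27/28 → counterexample
(1, 3): LHS = 1/3, RHS = -2/3 → counterexample
(5, 3): LHS = 1/15, RHS = -14/15 → counterexample

That makes 4 counterexamples.

Answer: 4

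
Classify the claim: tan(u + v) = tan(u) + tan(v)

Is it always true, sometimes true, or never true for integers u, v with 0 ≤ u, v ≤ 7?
It holds at (u, v) = (3, 0) (both sides equal tan(3) ≈ -0.1425), but fails at (u, v) = (7, 1) (LHS = tan(8) ≈ -6.8, RHS = tan(7) + tan(1) ≈ 2.429).

Answer: Sometimes true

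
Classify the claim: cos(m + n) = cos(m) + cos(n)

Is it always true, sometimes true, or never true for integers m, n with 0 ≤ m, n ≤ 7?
The claim fails for every pair in the range. For instance at (m, n) = (6, 7): LHS = cos(13) ≈ 0.9074, RHS = cos(7) + cos(6) ≈ 1.714.

Answer: Never true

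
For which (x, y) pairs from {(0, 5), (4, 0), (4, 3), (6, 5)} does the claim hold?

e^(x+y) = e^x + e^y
Testing each pair:
(0, 5): LHS = e^5 ≈ 148.4, RHS = 1 + e^5 ≈ 149.4 → fails
(4, 0): LHS = e^4 ≈ 54.6, RHS = 1 + e^4 ≈ 55.6 → fails
(4, 3): LHS = e^7 ≈ 1097, RHS = e^3 + e^4 ≈ 74.68 → fails
(6, 5): LHS = e^11 ≈ 59874.1, RHS = e^5 + e^6 ≈ 551.8 → fails

No pair satisfies the claim.

Answer: None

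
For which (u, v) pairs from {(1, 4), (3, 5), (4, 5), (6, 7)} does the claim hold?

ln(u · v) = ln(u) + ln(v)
All pairs

Testing each pair:
(1, 4): LHS = ln(4) ≈ 1.386, RHS = ln(4) ≈ 1.386 → holds
(3, 5): LHS = ln(15) ≈ 2.708, RHS = ln(3) + ln(5) ≈ 2.708 → holds
(4, 5): LHS = ln(20) ≈ 2.996, RHS = ln(4) + ln(5) ≈ 2.996 → holds
(6, 7): LHS = ln(42) ≈ 3.738, RHS = ln(6) + ln(7) ≈ 3.738 → holds

Every pair satisfies the claim.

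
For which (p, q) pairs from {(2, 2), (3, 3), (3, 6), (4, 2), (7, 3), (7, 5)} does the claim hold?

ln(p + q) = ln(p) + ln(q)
(2, 2)

Testing each pair:
(2, 2): LHS = ln(4) ≈ 1.386, RHS = 2·ln(2) ≈ 1.386 → holds
(3, 3): LHS = ln(6) ≈ 1.792, RHS = 2·ln(3) ≈ 2.197 → fails
(3, 6): LHS = ln(9) ≈ 2.197, RHS = ln(3) + ln(6) ≈ 2.89 → fails
(4, 2): LHS = ln(6) ≈ 1.792, RHS = ln(2) + ln(4) ≈ 2.079 → fails
(7, 3): LHS = ln(10) ≈ 2.303, RHS = ln(3) + ln(7) ≈ 3.045 → fails
(7, 5): LHS = ln(12) ≈ 2.485, RHS = ln(5) + ln(7) ≈ 3.555 → fails

1 of 6 pairs satisfies the claim.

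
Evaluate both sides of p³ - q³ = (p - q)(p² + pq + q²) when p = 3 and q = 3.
LHS = 3³ - 3³ = 0
RHS = (3 - 3)(3² + 3·3 + 3²) = 0

LHS = RHS: the two sides agree.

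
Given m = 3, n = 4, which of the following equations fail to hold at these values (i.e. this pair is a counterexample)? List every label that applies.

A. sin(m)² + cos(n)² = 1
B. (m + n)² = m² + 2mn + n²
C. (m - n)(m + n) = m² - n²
A

Evaluating each claim at the given values:
A. LHS = sin(3)² + cos(4)² ≈ 0.4472, RHS = 1 → fails here (LHS ≠ RHS)
B. LHS = 49, RHS = 49 → holds here (LHS = RHS)
C. LHS = -7, RHS = -7 → holds here (LHS = RHS)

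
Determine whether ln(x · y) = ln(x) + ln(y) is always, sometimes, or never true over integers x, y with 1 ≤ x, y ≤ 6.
Always true

The identity holds for every pair in the range. For instance at (x, y) = (1, 6): both sides equal ln(6) ≈ 1.792.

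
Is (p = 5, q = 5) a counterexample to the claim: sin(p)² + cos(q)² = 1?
No

Substituting p = 5, q = 5:
LHS = sin(5)² + cos(5)² = 1
RHS = 1

The sides agree, so this pair does not disprove the claim.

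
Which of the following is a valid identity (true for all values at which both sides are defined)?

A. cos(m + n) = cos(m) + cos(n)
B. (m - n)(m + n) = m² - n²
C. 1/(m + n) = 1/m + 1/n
B

A: fails at (1, 2) — LHS = cos(3) ≈ -0.99, RHS = cos(2) + cos(1) ≈ 0.1242.
B: holds — e.g. at (1, 2), both sides equal -3.
C: fails at (1, 3) — LHS = 1/4, RHS = 4/3.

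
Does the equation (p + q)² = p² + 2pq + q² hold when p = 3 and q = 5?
Holds

Substituting p = 3, q = 5:

LHS = (3 + 5)² = 64
RHS = 3² + 2·3·5 + 5² = 64

LHS = RHS, so the equation holds at this point.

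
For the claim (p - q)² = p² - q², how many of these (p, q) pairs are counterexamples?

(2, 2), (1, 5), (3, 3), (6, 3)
2

Testing each pair:
(2, 2): LHS = 0, RHS = 0 → satisfies claim
(1, 5): LHS = 16, RHS = -24 → counterexample
(3, 3): LHS = 0, RHS = 0 → satisfies claim
(6, 3): LHS = 9, RHS = 27 → counterexample

That makes 2 counterexamples.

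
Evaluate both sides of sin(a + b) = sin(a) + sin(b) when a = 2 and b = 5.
LHS = sin(2 + 5) = sin(7) ≈ 0.657
RHS = sin(2) + sin(5) ≈ -0.04963

LHS ≠ RHS (they differ by about 0.7066), so the equation does not hold here.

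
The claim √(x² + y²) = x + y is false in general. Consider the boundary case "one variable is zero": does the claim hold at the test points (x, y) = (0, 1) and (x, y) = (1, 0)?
At (0, 1): LHS = 1, RHS = 1 → equal
At (1, 0): LHS = 1, RHS = 1 → equal

So the claim does hold at both of these boundary points, even though it is not an identity.

Answer: Yes, holds at both test points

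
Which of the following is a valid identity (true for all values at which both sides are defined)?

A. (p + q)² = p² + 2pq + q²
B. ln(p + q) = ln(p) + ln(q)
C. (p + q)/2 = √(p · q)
A: holds — e.g. at (1, 1), both sides equal 4.
B: fails at (1, 1) — LHS = ln(2) ≈ 0.6931, RHS = 0.
C: fails at (2, 5) — LHS = 7/2, RHS = √(10) ≈ 3.162.

Answer: A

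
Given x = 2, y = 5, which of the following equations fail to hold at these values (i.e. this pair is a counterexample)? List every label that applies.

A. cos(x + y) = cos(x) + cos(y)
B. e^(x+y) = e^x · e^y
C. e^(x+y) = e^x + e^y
A, C

Evaluating each claim at the given values:
A. LHS = cos(7) ≈ 0.7539, RHS = cos(2) + cos(5) ≈ -0.1325 → fails here (LHS ≠ RHS)
B. LHS = e^7 ≈ 1097, RHS = e^7 ≈ 1097 → holds here (LHS = RHS)
C. LHS = e^7 ≈ 1097, RHS = e^2 + e^5 ≈ 155.8 → fails here (LHS ≠ RHS)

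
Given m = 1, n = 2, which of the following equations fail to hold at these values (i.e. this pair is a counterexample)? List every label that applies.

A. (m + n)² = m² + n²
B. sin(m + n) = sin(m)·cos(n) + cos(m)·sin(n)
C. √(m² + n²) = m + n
A, C

Evaluating each claim at the given values:
A. LHS = 9, RHS = 5 → fails here (LHS ≠ RHS)
B. LHS = sin(3) ≈ 0.1411, RHS = sin(1)·cos(2) + sin(2)·cos(1) ≈ 0.1411 → holds here (LHS = RHS)
C. LHS = √(5) ≈ 2.236, RHS = 3 → fails here (LHS ≠ RHS)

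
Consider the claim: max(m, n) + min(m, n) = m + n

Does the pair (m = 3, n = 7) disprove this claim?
Substituting m = 3, n = 7:
LHS = max(3, 7) + min(3, 7) = 10
RHS = 3 + 7 = 10

The sides agree, so this pair does not disprove the claim.

Answer: No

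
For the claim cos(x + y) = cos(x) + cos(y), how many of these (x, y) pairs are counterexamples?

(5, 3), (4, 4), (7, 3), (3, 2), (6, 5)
Testing each pair:
(5, 3): LHS = cos(8) ≈ -0.1455, RHS = cos(3) + cos(5) ≈ -0.7063 → counterexample
(4, 4): LHS = cos(8) ≈ -0.1455, RHS = 2·cos(4) ≈ -1.307 → counterexample
(7, 3): LHS = cos(10) ≈ -0.8391, RHS = cos(3) + cos(7) ≈ -0.2361 → counterexample
(3, 2): LHS = cos(5) ≈ 0.2837, RHS = cos(3) + cos(2) ≈ -1.406 → counterexample
(6, 5): LHS = cos(11) ≈ 0.004426, RHS = cos(5) + cos(6) ≈ 1.244 → counterexample

That makes 5 counterexamples.

Answer: 5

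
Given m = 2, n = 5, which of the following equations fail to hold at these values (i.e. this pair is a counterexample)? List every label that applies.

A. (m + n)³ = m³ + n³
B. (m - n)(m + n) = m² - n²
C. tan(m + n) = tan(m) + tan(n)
A, C

Evaluating each claim at the given values:
A. LHS = 343, RHS = 133 → fails here (LHS ≠ RHS)
B. LHS = -21, RHS = -21 → holds here (LHS = RHS)
C. LHS = tan(7) ≈ 0.8714, RHS = tan(5) + tan(2) ≈ -5.566 → fails here (LHS ≠ RHS)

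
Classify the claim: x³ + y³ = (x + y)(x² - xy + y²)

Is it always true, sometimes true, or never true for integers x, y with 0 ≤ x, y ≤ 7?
The identity holds for every pair in the range. For instance at (x, y) = (4, 2): both sides equal 72.

Answer: Always true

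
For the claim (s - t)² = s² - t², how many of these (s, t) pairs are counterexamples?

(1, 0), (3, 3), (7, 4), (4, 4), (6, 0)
1

Testing each pair:
(1, 0): LHS = 1, RHS = 1 → satisfies claim
(3, 3): LHS = 0, RHS = 0 → satisfies claim
(7, 4): LHS = 9, RHS = 33 → counterexample
(4, 4): LHS = 0, RHS = 0 → satisfies claim
(6, 0): LHS = 36, RHS = 36 → satisfies claim

That makes 1 counterexample.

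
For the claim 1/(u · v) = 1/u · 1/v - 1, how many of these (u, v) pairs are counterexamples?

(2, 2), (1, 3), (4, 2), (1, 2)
Testing each pair:
(2, 2): LHS = 1/4, RHS = -3/4 → counterexample
(1, 3): LHS = 1/3, RHS = -2/3 → counterexample
(4, 2): LHS = 1/8, RHS = -7/8 → counterexample
(1, 2): LHS = 1/2, RHS = -1/2 → counterexample

That makes 4 counterexamples.

Answer: 4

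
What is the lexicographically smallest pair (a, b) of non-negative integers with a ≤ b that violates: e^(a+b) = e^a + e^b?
Substituting (0, 0) into the claim:
LHS = e^(0+0) = 1
RHS = e^0 + e^0 = 2

Since LHS ≠ RHS, this pair disproves the claim, and no lexicographically smaller pair (a ≤ b, non-negative integers) does.

For instance (5, 5) is also a counterexample (LHS = e^10 ≈ 22026.5, RHS = 2·e^5 ≈ 296.8), but it's lexicographically larger.

Answer: (a, b) = (0, 0)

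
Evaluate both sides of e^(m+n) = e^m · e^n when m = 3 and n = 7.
LHS = e^(3+7) = e^10 ≈ 22026.5
RHS = e^3 · e^7 = e^10 ≈ 22026.5

LHS = RHS: the two sides agree.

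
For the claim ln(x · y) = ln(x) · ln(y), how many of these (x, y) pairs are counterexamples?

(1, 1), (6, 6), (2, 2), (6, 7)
3

Testing each pair:
(1, 1): LHS = 0, RHS = 0 → satisfies claim
(6, 6): LHS = ln(36) ≈ 3.584, RHS = ln(6)² ≈ 3.21 → counterexample
(2, 2): LHS = ln(4) ≈ 1.386, RHS = ln(2)² ≈ 0.4805 → counterexample
(6, 7): LHS = ln(42) ≈ 3.738, RHS = ln(6)·ln(7) ≈ 3.487 → counterexample

That makes 3 counterexamples.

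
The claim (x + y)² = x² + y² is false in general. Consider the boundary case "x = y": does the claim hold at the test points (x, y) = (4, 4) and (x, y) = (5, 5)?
No, fails at both test points

At (4, 4): LHS = 64 ≠ RHS = 32
At (5, 5): LHS = 100 ≠ RHS = 50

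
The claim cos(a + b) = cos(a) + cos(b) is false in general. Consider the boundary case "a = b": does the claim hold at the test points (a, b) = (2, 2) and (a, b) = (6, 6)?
At (2, 2): LHS = cos(4) ≈ -0.6536 ≠ RHS = 2·cos(2) ≈ -0.8323
At (6, 6): LHS = cos(12) ≈ 0.8439 ≠ RHS = 2·cos(6) ≈ 1.92

Answer: No, fails at both test points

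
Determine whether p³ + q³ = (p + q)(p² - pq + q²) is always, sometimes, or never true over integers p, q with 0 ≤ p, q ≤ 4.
Always true

The identity holds for every pair in the range. For instance at (p, q) = (2, 0): both sides equal 8.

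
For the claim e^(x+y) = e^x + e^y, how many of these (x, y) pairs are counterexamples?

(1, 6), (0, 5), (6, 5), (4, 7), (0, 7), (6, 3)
6

Testing each pair:
(1, 6): LHS = e^7 ≈ 1097, RHS = e + e^6 ≈ 406.1 → counterexample
(0, 5): LHS = e^5 ≈ 148.4, RHS = 1 + e^5 ≈ 149.4 → counterexample
(6, 5): LHS = e^11 ≈ 59874.1, RHS = e^5 + e^6 ≈ 551.8 → counterexample
(4, 7): LHS = e^11 ≈ 59874.1, RHS = e^4 + e^7 ≈ 1151 → counterexample
(0, 7): LHS = e^7 ≈ 1097, RHS = 1 + e^7 ≈ 1098 → counterexample
(6, 3): LHS = e^9 ≈ 8103, RHS = e^3 + e^6 ≈ 423.5 → counterexample

That makes 6 counterexamples.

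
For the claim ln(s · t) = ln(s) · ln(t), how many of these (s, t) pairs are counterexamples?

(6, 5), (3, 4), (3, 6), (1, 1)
Testing each pair:
(6, 5): LHS = ln(30) ≈ 3.401, RHS = ln(5)·ln(6) ≈ 2.884 → counterexample
(3, 4): LHS = ln(12) ≈ 2.485, RHS = ln(3)·ln(4) ≈ 1.523 → counterexample
(3, 6): LHS = ln(18) ≈ 2.89, RHS = ln(3)·ln(6) ≈ 1.968 → counterexample
(1, 1): LHS = 0, RHS = 0 → satisfies claim

That makes 3 counterexamples.

Answer: 3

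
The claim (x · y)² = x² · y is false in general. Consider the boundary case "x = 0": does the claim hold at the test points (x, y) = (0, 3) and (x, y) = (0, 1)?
At (0, 3): LHS = 0, RHS = 0 → equal
At (0, 1): LHS = 0, RHS = 0 → equal

So the claim does hold at both of these boundary points, even though it is not an identity.

Answer: Yes, holds at both test points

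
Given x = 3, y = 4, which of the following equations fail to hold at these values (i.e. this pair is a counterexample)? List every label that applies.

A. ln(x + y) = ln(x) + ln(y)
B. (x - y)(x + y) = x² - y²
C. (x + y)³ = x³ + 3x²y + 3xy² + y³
A

Evaluating each claim at the given values:
A. LHS = ln(7) ≈ 1.946, RHS = ln(3) + ln(4) ≈ 2.485 → fails here (LHS ≠ RHS)
B. LHS = -7, RHS = -7 → holds here (LHS = RHS)
C. LHS = 343, RHS = 343 → holds here (LHS = RHS)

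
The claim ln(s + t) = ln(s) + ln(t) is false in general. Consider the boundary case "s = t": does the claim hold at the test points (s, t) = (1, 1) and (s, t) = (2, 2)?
Only at (2, 2)

At (1, 1): LHS = ln(2) ≈ 0.6931 ≠ RHS = 0
At (2, 2): LHS = ln(4) ≈ 1.386, RHS = 2·ln(2) ≈ 1.386 → equal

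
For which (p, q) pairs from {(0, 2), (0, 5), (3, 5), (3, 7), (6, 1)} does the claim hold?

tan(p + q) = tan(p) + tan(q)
(0, 2), (0, 5)

Testing each pair:
(0, 2): LHS = tan(2) ≈ -2.185, RHS = tan(2) ≈ -2.185 → holds
(0, 5): LHS = tan(5) ≈ -3.381, RHS = tan(5) ≈ -3.381 → holds
(3, 5): LHS = tan(8) ≈ -6.8, RHS = tan(5) + tan(3) ≈ -3.523 → fails
(3, 7): LHS = tan(10) ≈ 0.6484, RHS = tan(3) + tan(7) ≈ 0.7289 → fails
(6, 1): LHS = tan(7) ≈ 0.8714, RHS = tan(6) + tan(1) ≈ 1.266 → fails

2 of 5 pairs satisfy the claim.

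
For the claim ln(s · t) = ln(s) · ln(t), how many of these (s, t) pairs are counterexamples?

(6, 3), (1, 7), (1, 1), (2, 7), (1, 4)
4

Testing each pair:
(6, 3): LHS = ln(18) ≈ 2.89, RHS = ln(3)·ln(6) ≈ 1.968 → counterexample
(1, 7): LHS = ln(7) ≈ 1.946, RHS = 0 → counterexample
(1, 1): LHS = 0, RHS = 0 → satisfies claim
(2, 7): LHS = ln(14) ≈ 2.639, RHS = ln(2)·ln(7) ≈ 1.349 → counterexample
(1, 4): LHS = ln(4) ≈ 1.386, RHS = 0 → counterexample

That makes 4 counterexamples.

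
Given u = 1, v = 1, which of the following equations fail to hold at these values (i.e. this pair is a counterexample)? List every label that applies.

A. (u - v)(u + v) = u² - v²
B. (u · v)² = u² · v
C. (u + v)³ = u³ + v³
Evaluating each claim at the given values:
A. LHS = 0, RHS = 0 → holds here (LHS = RHS)
B. LHS = 1, RHS = 1 → holds here (LHS = RHS)
C. LHS = 8, RHS = 2 → fails here (LHS ≠ RHS)

Answer: C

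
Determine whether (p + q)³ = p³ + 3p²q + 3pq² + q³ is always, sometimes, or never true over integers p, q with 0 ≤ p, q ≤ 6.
Always true

The identity holds for every pair in the range. For instance at (p, q) = (5, 6): both sides equal 1331.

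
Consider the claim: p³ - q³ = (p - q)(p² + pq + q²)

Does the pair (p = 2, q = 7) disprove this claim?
No

Substituting p = 2, q = 7:
LHS = 2³ - 7³ = -335
RHS = (2 - 7)(2² + 2·7 + 7²) = -335

The sides agree, so this pair does not disprove the claim.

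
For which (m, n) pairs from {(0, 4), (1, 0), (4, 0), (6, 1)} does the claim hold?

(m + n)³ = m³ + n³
(0, 4), (1, 0), (4, 0)

Testing each pair:
(0, 4): LHS = 64, RHS = 64 → holds
(1, 0): LHS = 1, RHS = 1 → holds
(4, 0): LHS = 64, RHS = 64 → holds
(6, 1): LHS = 343, RHS = 217 → fails

3 of 4 pairs satisfy the claim.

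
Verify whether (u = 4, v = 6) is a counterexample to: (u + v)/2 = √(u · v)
Substituting u = 4, v = 6:
LHS = (4 + 6)/2 = 5
RHS = √(4 · 6) = 2·√(6) ≈ 4.899

Since LHS ≠ RHS, this pair disproves the claim.

Answer: Yes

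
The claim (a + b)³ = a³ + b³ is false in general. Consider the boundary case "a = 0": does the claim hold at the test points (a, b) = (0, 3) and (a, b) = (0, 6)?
Yes, holds at both test points

At (0, 3): LHS = 27, RHS = 27 → equal
At (0, 6): LHS = 216, RHS = 216 → equal

So the claim does hold at both of these boundary points, even though it is not an identity.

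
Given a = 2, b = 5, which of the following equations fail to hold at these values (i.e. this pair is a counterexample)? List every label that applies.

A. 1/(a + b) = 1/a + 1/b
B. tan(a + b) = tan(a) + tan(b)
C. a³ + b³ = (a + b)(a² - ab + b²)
Evaluating each claim at the given values:
A. LHS = 1/7, RHS = 7/10 → fails here (LHS ≠ RHS)
B. LHS = tan(7) ≈ 0.8714, RHS = tan(5) + tan(2) ≈ -5.566 → fails here (LHS ≠ RHS)
C. LHS = 133, RHS = 133 → holds here (LHS = RHS)

Answer: A, B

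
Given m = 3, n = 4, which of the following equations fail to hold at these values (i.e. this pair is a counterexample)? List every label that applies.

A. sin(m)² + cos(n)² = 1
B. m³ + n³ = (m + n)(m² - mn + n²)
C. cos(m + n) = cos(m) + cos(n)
A, C

Evaluating each claim at the given values:
A. LHS = sin(3)² + cos(4)² ≈ 0.4472, RHS = 1 → fails here (LHS ≠ RHS)
B. LHS = 91, RHS = 91 → holds here (LHS = RHS)
C. LHS = cos(7) ≈ 0.7539, RHS = cos(3) + cos(4) ≈ -1.644 → fails here (LHS ≠ RHS)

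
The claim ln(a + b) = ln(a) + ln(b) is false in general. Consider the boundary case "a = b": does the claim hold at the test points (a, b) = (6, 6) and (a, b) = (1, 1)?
No, fails at both test points

At (6, 6): LHS = ln(12) ≈ 2.485 ≠ RHS = 2·ln(6) ≈ 3.584
At (1, 1): LHS = ln(2) ≈ 0.6931 ≠ RHS = 0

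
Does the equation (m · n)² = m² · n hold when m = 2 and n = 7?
Fails

Substituting m = 2, n = 7:

LHS = (2 · 7)² = 196
RHS = 2² · 7 = 28

LHS ≠ RHS, so the equation does not hold at this point.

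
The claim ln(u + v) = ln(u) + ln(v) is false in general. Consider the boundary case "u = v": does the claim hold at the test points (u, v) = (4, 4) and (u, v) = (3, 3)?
At (4, 4): LHS = ln(8) ≈ 2.079 ≠ RHS = 2·ln(4) ≈ 2.773
At (3, 3): LHS = ln(6) ≈ 1.792 ≠ RHS = 2·ln(3) ≈ 2.197

Answer: No, fails at both test points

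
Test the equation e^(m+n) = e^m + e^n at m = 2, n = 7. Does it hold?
Substituting m = 2, n = 7:

LHS = e^(2+7) = e^9 ≈ 8103
RHS = e^2 + e^7 ≈ 1104

LHS ≠ RHS, so the equation does not hold at this point.

Answer: Fails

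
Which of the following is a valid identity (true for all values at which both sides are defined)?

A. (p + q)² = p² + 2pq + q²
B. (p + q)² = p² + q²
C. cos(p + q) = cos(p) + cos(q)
A

A: holds — e.g. at (3, 7), both sides equal 100.
B: fails at (3, 5) — LHS = 64, RHS = 34.
C: fails at (1, 2) — LHS = cos(3) ≈ -0.99, RHS = cos(2) + cos(1) ≈ 0.1242.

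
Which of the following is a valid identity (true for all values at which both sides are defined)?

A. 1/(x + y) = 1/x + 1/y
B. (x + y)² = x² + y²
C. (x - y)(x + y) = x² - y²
A: fails at (3, 7) — LHS = 1/10, RHS = 10/21.
B: fails at (3, 4) — LHS = 49, RHS = 25.
C: holds — e.g. at (3, 7), both sides equal -40.

Answer: C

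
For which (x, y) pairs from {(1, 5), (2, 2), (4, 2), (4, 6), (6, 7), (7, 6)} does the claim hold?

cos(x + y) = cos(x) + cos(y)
Testing each pair:
(1, 5): LHS = cos(6) ≈ 0.9602, RHS = cos(5) + cos(1) ≈ 0.824 → fails
(2, 2): LHS = cos(4) ≈ -0.6536, RHS = 2·cos(2) ≈ -0.8323 → fails
(4, 2): LHS = cos(6) ≈ 0.9602, RHS = cos(4) + cos(2) ≈ -1.07 → fails
(4, 6): LHS = cos(10) ≈ -0.8391, RHS = cos(4) + cos(6) ≈ 0.3065 → fails
(6, 7): LHS = cos(13) ≈ 0.9074, RHS = cos(7) + cos(6) ≈ 1.714 → fails
(7, 6): LHS = cos(13) ≈ 0.9074, RHS = cos(7) + cos(6) ≈ 1.714 → fails

No pair satisfies the claim.

Answer: None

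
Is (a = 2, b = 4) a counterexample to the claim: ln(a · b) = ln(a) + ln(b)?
No

Substituting a = 2, b = 4:
LHS = ln(2 · 4) = ln(8) ≈ 2.079
RHS = ln(2) + ln(4) ≈ 2.079

The sides agree, so this pair does not disprove the claim.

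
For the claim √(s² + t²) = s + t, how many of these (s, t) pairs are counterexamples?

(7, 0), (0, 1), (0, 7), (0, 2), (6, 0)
0

Testing each pair:
(7, 0): LHS = 7, RHS = 7 → satisfies claim
(0, 1): LHS = 1, RHS = 1 → satisfies claim
(0, 7): LHS = 7, RHS = 7 → satisfies claim
(0, 2): LHS = 2, RHS = 2 → satisfies claim
(6, 0): LHS = 6, RHS = 6 → satisfies claim

That makes 0 counterexamples.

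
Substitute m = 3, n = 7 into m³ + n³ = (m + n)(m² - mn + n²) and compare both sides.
LHS = 3³ + 7³ = 370
RHS = (3 + 7)(3² - 3·7 + 7²) = 370

LHS = RHS: the two sides agree.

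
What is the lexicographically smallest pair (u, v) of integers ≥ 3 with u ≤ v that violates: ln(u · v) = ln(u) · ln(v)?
(u, v) = (3, 3)

Substituting (3, 3) into the claim:
LHS = ln(3 · 3) = ln(9) ≈ 2.197
RHS = ln(3) · ln(3) = ln(3)² ≈ 1.207

Since LHS ≠ RHS, this pair disproves the claim, and no lexicographically smaller pair (u ≤ v, integers ≥ 3) does.

For instance (7, 9) is also a counterexample (LHS = ln(63) ≈ 4.143, RHS = ln(7)·ln(9) ≈ 4.276), but it's lexicographically larger.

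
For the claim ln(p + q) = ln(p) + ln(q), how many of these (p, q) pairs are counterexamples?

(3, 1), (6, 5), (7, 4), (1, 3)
Testing each pair:
(3, 1): LHS = ln(4) ≈ 1.386, RHS = ln(3) ≈ 1.099 → counterexample
(6, 5): LHS = ln(11) ≈ 2.398, RHS = ln(5) + ln(6) ≈ 3.401 → counterexample
(7, 4): LHS = ln(11) ≈ 2.398, RHS = ln(4) + ln(7) ≈ 3.332 → counterexample
(1, 3): LHS = ln(4) ≈ 1.386, RHS = ln(3) ≈ 1.099 → counterexample

That makes 4 counterexamples.

Answer: 4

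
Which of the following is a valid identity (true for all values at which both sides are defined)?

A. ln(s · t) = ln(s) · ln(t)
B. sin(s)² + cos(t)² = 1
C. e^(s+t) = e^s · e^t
A: fails at (5, 5) — LHS = ln(25) ≈ 3.219, RHS = ln(5)² ≈ 2.59.
B: fails at (1, 2) — LHS = cos(2)² + sin(1)² ≈ 0.8813, RHS = 1.
C: holds — e.g. at (5, 8), both sides equal e^13 ≈ 442413.4.

Answer: C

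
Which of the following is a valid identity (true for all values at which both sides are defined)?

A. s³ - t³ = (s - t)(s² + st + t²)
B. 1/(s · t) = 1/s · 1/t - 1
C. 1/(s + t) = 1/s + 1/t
A

A: holds — e.g. at (3, 4), both sides equal -37.
B: fails at (1, 5) — LHS = 1/5, RHS = -4/5.
C: fails at (3, 3) — LHS = 1/6, RHS = 2/3.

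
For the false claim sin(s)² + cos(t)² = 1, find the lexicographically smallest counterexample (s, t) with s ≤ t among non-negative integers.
Substituting (0, 1) into the claim:
LHS = sin(0)² + cos(1)² = cos(1)² ≈ 0.2919
RHS = 1

Since LHS ≠ RHS, this pair disproves the claim, and no lexicographically smaller pair (s ≤ t, non-negative integers) does.

For instance (1, 6) is also a counterexample (LHS = sin(1)² + cos(6)² ≈ 1.63, RHS = 1), but it's lexicographically larger.

Answer: (s, t) = (0, 1)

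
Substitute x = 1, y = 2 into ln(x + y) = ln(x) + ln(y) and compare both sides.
LHS = ln(1 + 2) = ln(3) ≈ 1.099
RHS = ln(1) + ln(2) = ln(2) ≈ 0.6931

LHS ≠ RHS (they differ by about 0.4055), so the equation does not hold here.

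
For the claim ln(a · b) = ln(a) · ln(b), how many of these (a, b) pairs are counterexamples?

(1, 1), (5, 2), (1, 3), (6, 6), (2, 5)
4

Testing each pair:
(1, 1): LHS = 0, RHS = 0 → satisfies claim
(5, 2): LHS = ln(10) ≈ 2.303, RHS = ln(2)·ln(5) ≈ 1.116 → counterexample
(1, 3): LHS = ln(3) ≈ 1.099, RHS = 0 → counterexample
(6, 6): LHS = ln(36) ≈ 3.584, RHS = ln(6)² ≈ 3.21 → counterexample
(2, 5): LHS = ln(10) ≈ 2.303, RHS = ln(2)·ln(5) ≈ 1.116 → counterexample

That makes 4 counterexamples.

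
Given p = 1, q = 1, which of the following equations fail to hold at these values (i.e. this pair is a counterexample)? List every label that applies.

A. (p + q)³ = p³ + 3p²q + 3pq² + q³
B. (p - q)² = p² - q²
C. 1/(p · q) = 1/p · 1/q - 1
C

Evaluating each claim at the given values:
A. LHS = 8, RHS = 8 → holds here (LHS = RHS)
B. LHS = 0, RHS = 0 → holds here (LHS = RHS)
C. LHS = 1, RHS = 0 → fails here (LHS ≠ RHS)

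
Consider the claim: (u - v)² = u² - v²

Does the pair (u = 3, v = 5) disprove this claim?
Substituting u = 3, v = 5:
LHS = (3 - 5)² = 4
RHS = 3² - 5² = -16

Since LHS ≠ RHS, this pair disproves the claim.

Answer: Yes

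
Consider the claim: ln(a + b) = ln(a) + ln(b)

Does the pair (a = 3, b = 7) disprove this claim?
Substituting a = 3, b = 7:
LHS = ln(3 + 7) = ln(10) ≈ 2.303
RHS = ln(3) + ln(7) ≈ 3.045

Since LHS ≠ RHS, this pair disproves the claim.

Answer: Yes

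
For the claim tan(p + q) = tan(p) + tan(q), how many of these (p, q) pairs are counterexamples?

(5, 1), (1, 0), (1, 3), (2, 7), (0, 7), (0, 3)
3

Testing each pair:
(5, 1): LHS = tan(6) ≈ -0.291, RHS = tan(5) + tan(1) ≈ -1.823 → counterexample
(1, 0): LHS = tan(1) ≈ 1.557, RHS = tan(1) ≈ 1.557 → satisfies claim
(1, 3): LHS = tan(4) ≈ 1.158, RHS = tan(3) + tan(1) ≈ 1.415 → counterexample
(2, 7): LHS = tan(9) ≈ -0.4523, RHS = tan(2) + tan(7) ≈ -1.314 → counterexample
(0, 7): LHS = tan(7) ≈ 0.8714, RHS = tan(7) ≈ 0.8714 → satisfies claim
(0, 3): LHS = tan(3) ≈ -0.1425, RHS = tan(3) ≈ -0.1425 → satisfies claim

That makes 3 counterexamples.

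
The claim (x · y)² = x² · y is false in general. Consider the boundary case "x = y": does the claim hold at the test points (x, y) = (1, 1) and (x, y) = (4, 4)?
Only at (1, 1)

At (1, 1): LHS = 1, RHS = 1 → equal
At (4, 4): LHS = 256 ≠ RHS = 64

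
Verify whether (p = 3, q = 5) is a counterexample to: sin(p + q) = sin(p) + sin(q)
Yes

Substituting p = 3, q = 5:
LHS = sin(3 + 5) = sin(8) ≈ 0.9894
RHS = sin(3) + sin(5) ≈ -0.8178

Since LHS ≠ RHS, this pair disproves the claim.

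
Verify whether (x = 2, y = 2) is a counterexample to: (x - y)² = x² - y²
Substituting x = 2, y = 2:
LHS = (2 - 2)² = 0
RHS = 2² - 2² = 0

The sides agree, so this pair does not disprove the claim.

Answer: No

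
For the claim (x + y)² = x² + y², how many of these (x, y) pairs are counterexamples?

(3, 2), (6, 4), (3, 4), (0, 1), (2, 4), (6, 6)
5

Testing each pair:
(3, 2): LHS = 25, RHS = 13 → counterexample
(6, 4): LHS = 100, RHS = 52 → counterexample
(3, 4): LHS = 49, RHS = 25 → counterexample
(0, 1): LHS = 1, RHS = 1 → satisfies claim
(2, 4): LHS = 36, RHS = 20 → counterexample
(6, 6): LHS = 144, RHS = 72 → counterexample

That makes 5 counterexamples.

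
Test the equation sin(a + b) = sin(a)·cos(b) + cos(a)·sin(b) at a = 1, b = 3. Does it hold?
Substituting a = 1, b = 3:

LHS = sin(1 + 3) = sin(4) ≈ -0.7568
RHS = sin(1)·cos(3) + cos(1)·sin(3) = sin(1)·cos(3) + sin(3)·cos(1) ≈ -0.7568

LHS = RHS, so the equation holds at this point.

Answer: Holds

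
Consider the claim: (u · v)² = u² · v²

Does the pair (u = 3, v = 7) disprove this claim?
No

Substituting u = 3, v = 7:
LHS = (3 · 7)² = 441
RHS = 3² · 7² = 441

The sides agree, so this pair does not disprove the claim.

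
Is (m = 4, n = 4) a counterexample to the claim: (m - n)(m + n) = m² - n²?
Substituting m = 4, n = 4:
LHS = (4 - 4)(4 + 4) = 0
RHS = 4² - 4² = 0

The sides agree, so this pair does not disprove the claim.

Answer: No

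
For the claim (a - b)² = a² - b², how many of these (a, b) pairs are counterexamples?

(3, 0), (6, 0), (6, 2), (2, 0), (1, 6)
2

Testing each pair:
(3, 0): LHS = 9, RHS = 9 → satisfies claim
(6, 0): LHS = 36, RHS = 36 → satisfies claim
(6, 2): LHS = 16, RHS = 32 → counterexample
(2, 0): LHS = 4, RHS = 4 → satisfies claim
(1, 6): LHS = 25, RHS = -35 → counterexample

That makes 2 counterexamples.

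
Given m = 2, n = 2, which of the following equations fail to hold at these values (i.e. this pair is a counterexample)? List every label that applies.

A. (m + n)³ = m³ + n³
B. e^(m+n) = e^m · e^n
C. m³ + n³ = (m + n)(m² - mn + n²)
A

Evaluating each claim at the given values:
A. LHS = 64, RHS = 16 → fails here (LHS ≠ RHS)
B. LHS = e^4 ≈ 54.6, RHS = e^4 ≈ 54.6 → holds here (LHS = RHS)
C. LHS = 16, RHS = 16 → holds here (LHS = RHS)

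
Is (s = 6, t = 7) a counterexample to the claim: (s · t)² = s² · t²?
No

Substituting s = 6, t = 7:
LHS = (6 · 7)² = 1764
RHS = 6² · 7² = 1764

The sides agree, so this pair does not disprove the claim.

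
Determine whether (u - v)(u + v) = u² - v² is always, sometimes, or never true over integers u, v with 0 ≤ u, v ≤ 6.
The identity holds for every pair in the range. For instance at (u, v) = (4, 1): both sides equal 15.

Answer: Always true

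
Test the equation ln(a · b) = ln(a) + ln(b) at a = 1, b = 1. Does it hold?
Holds

Substituting a = 1, b = 1:

LHS = ln(1 · 1) = 0
RHS = ln(1) + ln(1) = 0

LHS = RHS, so the equation holds at this point.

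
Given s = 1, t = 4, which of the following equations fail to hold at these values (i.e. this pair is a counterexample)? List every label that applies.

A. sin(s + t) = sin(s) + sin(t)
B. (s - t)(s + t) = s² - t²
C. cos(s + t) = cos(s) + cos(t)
Evaluating each claim at the given values:
A. LHS = sin(5) ≈ -0.9589, RHS = sin(4) + sin(1) ≈ 0.08467 → fails here (LHS ≠ RHS)
B. LHS = -15, RHS = -15 → holds here (LHS = RHS)
C. LHS = cos(5) ≈ 0.2837, RHS = cos(4) + cos(1) ≈ -0.1133 → fails here (LHS ≠ RHS)

Answer: A, C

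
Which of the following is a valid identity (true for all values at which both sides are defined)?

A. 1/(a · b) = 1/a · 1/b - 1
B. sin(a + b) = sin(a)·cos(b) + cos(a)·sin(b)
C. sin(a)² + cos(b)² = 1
A: fails at (3, 5) — LHS = 1/15, RHS = -14/15.
B: holds — e.g. at (3, 4), both sides equal sin(7) ≈ 0.657.
C: fails at (1, 2) — LHS = cos(2)² + sin(1)² ≈ 0.8813, RHS = 1.

Answer: B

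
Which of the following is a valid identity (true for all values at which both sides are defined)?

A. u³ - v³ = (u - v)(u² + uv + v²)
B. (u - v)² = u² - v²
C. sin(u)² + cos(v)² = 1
A

A: holds — e.g. at (4, 4), both sides equal 0.
B: fails at (2, 3) — LHS = 1, RHS = -5.
C: fails at (5, 8) — LHS = cos(8)² + sin(5)² ≈ 0.9407, RHS = 1.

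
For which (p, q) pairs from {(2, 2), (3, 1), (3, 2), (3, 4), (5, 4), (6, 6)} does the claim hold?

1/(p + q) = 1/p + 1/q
None

Testing each pair:
(2, 2): LHS = 1/4, RHS = 1 → fails
(3, 1): LHS = 1/4, RHS = 4/3 → fails
(3, 2): LHS = 1/5, RHS = 5/6 → fails
(3, 4): LHS = 1/7, RHS = 7/12 → fails
(5, 4): LHS = 1/9, RHS = 9/20 → fails
(6, 6): LHS = 1/12, RHS = 1/3 → fails

No pair satisfies the claim.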